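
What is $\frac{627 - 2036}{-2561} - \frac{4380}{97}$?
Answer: $- \frac{11080507}{248417} \approx -44.604$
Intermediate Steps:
$\frac{627 - 2036}{-2561} - \frac{4380}{97} = \left(-1409\right) \left(- \frac{1}{2561}\right) - \frac{4380}{97} = \frac{1409}{2561} - \frac{4380}{97} = - \frac{11080507}{248417}$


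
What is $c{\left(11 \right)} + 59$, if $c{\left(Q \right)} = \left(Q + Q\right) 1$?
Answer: $81$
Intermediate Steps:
$c{\left(Q \right)} = 2 Q$ ($c{\left(Q \right)} = 2 Q 1 = 2 Q$)
$c{\left(11 \right)} + 59 = 2 \cdot 11 + 59 = 22 + 59 = 81$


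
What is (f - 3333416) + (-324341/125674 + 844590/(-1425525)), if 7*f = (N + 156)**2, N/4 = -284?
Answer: -38173815454162619/11943428590 ≈ -3.1962e+6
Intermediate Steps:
N = -1136 (N = 4*(-284) = -1136)
f = 137200 (f = (-1136 + 156)**2/7 = (1/7)*(-980)**2 = (1/7)*960400 = 137200)
(f - 3333416) + (-324341/125674 + 844590/(-1425525)) = (137200 - 3333416) + (-324341/125674 + 844590/(-1425525)) = -3196216 + (-324341*1/125674 + 844590*(-1/1425525)) = -3196216 + (-324341/125674 - 56306/95035) = -3196216 - 37899947179/11943428590 = -38173815454162619/11943428590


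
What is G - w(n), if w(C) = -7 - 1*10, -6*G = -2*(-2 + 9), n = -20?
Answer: 58/3 ≈ 19.333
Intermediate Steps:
G = 7/3 (G = -(-1)*(-2 + 9)/3 = -(-1)*7/3 = -1/6*(-14) = 7/3 ≈ 2.3333)
w(C) = -17 (w(C) = -7 - 10 = -17)
G - w(n) = 7/3 - 1*(-17) = 7/3 + 17 = 58/3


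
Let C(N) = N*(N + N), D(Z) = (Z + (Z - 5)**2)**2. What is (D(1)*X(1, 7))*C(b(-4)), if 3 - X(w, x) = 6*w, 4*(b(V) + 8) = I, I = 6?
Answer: -146523/2 ≈ -73262.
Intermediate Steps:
b(V) = -13/2 (b(V) = -8 + (1/4)*6 = -8 + 3/2 = -13/2)
X(w, x) = 3 - 6*w
D(Z) = (Z + (-5 + Z)**2)**2
C(N) = 2*N**2 (C(N) = N*(2*N) = 2*N**2)
(D(1)*X(1, 7))*C(b(-4)) = ((1 + (-5 + 1)**2)**2*(3 - 6*1))*(2*(-13/2)**2) = ((1 + (-4)**2)**2*(3 - 6))*(2*(169/4)) = ((1 + 16)**2*(-3))*(169/2) = (17**2*(-3))*(169/2) = (289*(-3))*(169/2) = -867*169/2 = -146523/2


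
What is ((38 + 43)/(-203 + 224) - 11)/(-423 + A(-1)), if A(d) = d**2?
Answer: 25/1477 ≈ 0.016926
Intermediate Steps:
((38 + 43)/(-203 + 224) - 11)/(-423 + A(-1)) = ((38 + 43)/(-203 + 224) - 11)/(-423 + (-1)**2) = (81/21 - 11)/(-423 + 1) = (81*(1/21) - 11)/(-422) = (27/7 - 11)*(-1/422) = -50/7*(-1/422) = 25/1477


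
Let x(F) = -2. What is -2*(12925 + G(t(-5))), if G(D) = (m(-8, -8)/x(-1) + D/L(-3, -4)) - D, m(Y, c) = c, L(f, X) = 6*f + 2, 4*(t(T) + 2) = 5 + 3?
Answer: -25858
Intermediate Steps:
t(T) = 0 (t(T) = -2 + (5 + 3)/4 = -2 + (1/4)*8 = -2 + 2 = 0)
L(f, X) = 2 + 6*f
G(D) = 4 - 17*D/16 (G(D) = (-8/(-2) + D/(2 + 6*(-3))) - D = (-8*(-1/2) + D/(2 - 18)) - D = (4 + D/(-16)) - D = (4 + D*(-1/16)) - D = (4 - D/16) - D = 4 - 17*D/16)
-2*(12925 + G(t(-5))) = -2*(12925 + (4 - 17/16*0)) = -2*(12925 + (4 + 0)) = -2*(12925 + 4) = -2*12929 = -25858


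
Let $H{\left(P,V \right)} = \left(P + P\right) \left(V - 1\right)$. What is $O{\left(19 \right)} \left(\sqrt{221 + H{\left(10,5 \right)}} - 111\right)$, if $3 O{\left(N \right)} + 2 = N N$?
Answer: $-13283 + \frac{359 \sqrt{301}}{3} \approx -11207.0$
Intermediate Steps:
$H{\left(P,V \right)} = 2 P \left(-1 + V\right)$
$O{\left(N \right)} = - \frac{2}{3} + \frac{N^{2}}{3}$ ($O{\left(N \right)} = - \frac{2}{3} + \frac{N N}{3} = - \frac{2}{3} + \frac{N^{2}}{3}$)
$O{\left(19 \right)} \left(\sqrt{221 + H{\left(10,5 \right)}} - 111\right) = \left(- \frac{2}{3} + \frac{19^{2}}{3}\right) \left(\sqrt{221 + 2 \cdot 10 \left(-1 + 5\right)} - 111\right) = \left(- \frac{2}{3} + \frac{1}{3} \cdot 361\right) \left(\sqrt{221 + 2 \cdot 10 \cdot 4} - 111\right) = \left(- \frac{2}{3} + \frac{361}{3}\right) \left(\sqrt{221 + 80} - 111\right) = \frac{359 \left(\sqrt{301} - 111\right)}{3} = \frac{359 \left(-111 + \sqrt{301}\right)}{3} = -13283 + \frac{359 \sqrt{301}}{3}$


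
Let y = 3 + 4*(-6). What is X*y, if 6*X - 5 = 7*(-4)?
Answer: 161/2 ≈ 80.500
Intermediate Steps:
X = -23/6 (X = ⅚ + (7*(-4))/6 = ⅚ + (⅙)*(-28) = ⅚ - 14/3 = -23/6 ≈ -3.8333)
y = -21 (y = 3 - 24 = -21)
X*y = -23/6*(-21) = 161/2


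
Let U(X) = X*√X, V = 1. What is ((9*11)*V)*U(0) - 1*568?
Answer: -568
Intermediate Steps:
U(X) = X^(3/2)
((9*11)*V)*U(0) - 1*568 = ((9*11)*1)*0^(3/2) - 1*568 = (99*1)*0 - 568 = 99*0 - 568 = 0 - 568 = -568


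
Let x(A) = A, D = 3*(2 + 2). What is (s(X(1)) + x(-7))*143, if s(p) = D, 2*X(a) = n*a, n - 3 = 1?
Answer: 715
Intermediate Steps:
n = 4 (n = 3 + 1 = 4)
D = 12 (D = 3*4 = 12)
X(a) = 2*a (X(a) = (4*a)/2 = 2*a)
s(p) = 12
(s(X(1)) + x(-7))*143 = (12 - 7)*143 = 5*143 = 715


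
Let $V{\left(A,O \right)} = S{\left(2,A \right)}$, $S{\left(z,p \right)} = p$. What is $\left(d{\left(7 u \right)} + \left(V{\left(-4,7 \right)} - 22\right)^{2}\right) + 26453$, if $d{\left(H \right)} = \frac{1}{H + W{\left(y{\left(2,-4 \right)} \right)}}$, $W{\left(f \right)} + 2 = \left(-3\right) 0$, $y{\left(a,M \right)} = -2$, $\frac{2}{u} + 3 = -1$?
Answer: $\frac{298417}{11} \approx 27129.0$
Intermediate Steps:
$u = - \frac{1}{2}$ ($u = \frac{2}{-3 - 1} = \frac{2}{-4} = 2 \left(- \frac{1}{4}\right) = - \frac{1}{2} \approx -0.5$)
$W{\left(f \right)} = -2$ ($W{\left(f \right)} = -2 - 0 = -2 + 0 = -2$)
$V{\left(A,O \right)} = A$
$d{\left(H \right)} = \frac{1}{-2 + H}$ ($d{\left(H \right)} = \frac{1}{H - 2} = \frac{1}{-2 + H}$)
$\left(d{\left(7 u \right)} + \left(V{\left(-4,7 \right)} - 22\right)^{2}\right) + 26453 = \left(\frac{1}{-2 + 7 \left(- \frac{1}{2}\right)} + \left(-4 - 22\right)^{2}\right) + 26453 = \left(\frac{1}{-2 - \frac{7}{2}} + \left(-26\right)^{2}\right) + 26453 = \left(\frac{1}{- \frac{11}{2}} + 676\right) + 26453 = \left(- \frac{2}{11} + 676\right) + 26453 = \frac{7434}{11} + 26453 = \frac{298417}{11}$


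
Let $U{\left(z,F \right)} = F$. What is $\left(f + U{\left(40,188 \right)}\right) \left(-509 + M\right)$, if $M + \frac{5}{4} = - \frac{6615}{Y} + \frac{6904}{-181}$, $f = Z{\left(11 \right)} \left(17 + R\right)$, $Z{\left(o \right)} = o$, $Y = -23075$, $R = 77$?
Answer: $- \frac{86074291441}{128510} \approx -6.6979 \cdot 10^{5}$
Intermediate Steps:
$f = 1034$ ($f = 11 \left(17 + 77\right) = 11 \cdot 94 = 1034$)
$M = - \frac{130666563}{3341260}$ ($M = - \frac{5}{4} + \left(- \frac{6615}{-23075} + \frac{6904}{-181}\right) = - \frac{5}{4} + \left(\left(-6615\right) \left(- \frac{1}{23075}\right) + 6904 \left(- \frac{1}{181}\right)\right) = - \frac{5}{4} + \left(\frac{1323}{4615} - \frac{6904}{181}\right) = - \frac{5}{4} - \frac{31622497}{835315} = - \frac{130666563}{3341260} \approx -39.107$)
$\left(f + U{\left(40,188 \right)}\right) \left(-509 + M\right) = \left(1034 + 188\right) \left(-509 - \frac{130666563}{3341260}\right) = 1222 \left(- \frac{1831367903}{3341260}\right) = - \frac{86074291441}{128510}$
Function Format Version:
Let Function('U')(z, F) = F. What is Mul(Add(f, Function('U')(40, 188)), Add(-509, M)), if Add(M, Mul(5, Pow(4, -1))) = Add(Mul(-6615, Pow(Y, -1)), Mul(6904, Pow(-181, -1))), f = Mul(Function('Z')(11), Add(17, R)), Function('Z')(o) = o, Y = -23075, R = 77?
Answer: Rational(-86074291441, 128510) ≈ -6.6979e+5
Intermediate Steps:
f = 1034 (f = Mul(11, Add(17, 77)) = Mul(11, 94) = 1034)
M = Rational(-130666563, 3341260) (M = Add(Rational(-5, 4), Add(Mul(-6615, Pow(-23075, -1)), Mul(6904, Pow(-181, -1)))) = Add(Rational(-5, 4), Add(Mul(-6615, Rational(-1, 23075)), Mul(6904, Rational(-1, 181)))) = Add(Rational(-5, 4), Add(Rational(1323, 4615), Rational(-6904, 181))) = Add(Rational(-5, 4), Rational(-31622497, 835315)) = Rational(-130666563, 3341260) ≈ -39.107)
Mul(Add(f, Function('U')(40, 188)), Add(-509, M)) = Mul(Add(1034, 188), Add(-509, Rational(-130666563, 3341260))) = Mul(1222, Rational(-1831367903, 3341260)) = Rational(-86074291441, 128510)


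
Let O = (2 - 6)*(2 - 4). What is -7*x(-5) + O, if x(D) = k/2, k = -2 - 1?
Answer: 37/2 ≈ 18.500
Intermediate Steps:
k = -3
x(D) = -3/2
O = 8 (O = -4*(-2) = 8)
-7*x(-5) + O = -7*(-3/2) + 8 = 21/2 + 8 = 37/2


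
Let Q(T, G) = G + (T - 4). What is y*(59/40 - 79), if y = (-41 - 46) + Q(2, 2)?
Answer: 269787/40 ≈ 6744.7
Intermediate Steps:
Q(T, G) = -4 + G + T (Q(T, G) = G + (-4 + T) = -4 + G + T)
y = -87 (y = (-41 - 46) + (-4 + 2 + 2) = -87 + 0 = -87)
y*(59/40 - 79) = -87*(59/40 - 79) = -87*(-3101/40) = 269787/40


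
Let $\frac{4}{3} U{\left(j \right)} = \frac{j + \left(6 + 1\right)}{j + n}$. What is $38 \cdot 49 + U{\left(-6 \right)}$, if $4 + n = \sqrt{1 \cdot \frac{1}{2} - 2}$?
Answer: $\frac{377971}{203} - \frac{3 i \sqrt{6}}{812} \approx 1861.9 - 0.0090498 i$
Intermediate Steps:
$n = -4 + \frac{i \sqrt{6}}{2}$ ($n = -4 + \sqrt{1 \cdot \frac{1}{2} - 2} = -4 + \sqrt{\frac{1}{2} - 2} = -4 + \sqrt{- \frac{3}{2}} = -4 + \frac{i \sqrt{6}}{2} \approx -4.0 + 1.2247 i$)
$U{\left(j \right)} = \frac{3 \left(7 + j\right)}{4 \left(-4 + j + \frac{i \sqrt{6}}{2}\right)}$ ($U{\left(j \right)} = \frac{3 \frac{j + \left(6 + 1\right)}{j - \left(4 - \frac{i \sqrt{6}}{2}\right)}}{4} = \frac{3 \frac{j + 7}{-4 + j + \frac{i \sqrt{6}}{2}}}{4} = \frac{3 \frac{7 + j}{-4 + j + \frac{i \sqrt{6}}{2}}}{4} = \frac{3 \left(7 + j\right)}{4 \left(-4 + j + \frac{i \sqrt{6}}{2}\right)}$)
$38 \cdot 49 + U{\left(-6 \right)} = 38 \cdot 49 + \frac{3 \left(7 - 6\right)}{2 \left(-8 + 2 \left(-6\right) + i \sqrt{6}\right)} = 1862 + \frac{3}{2} \frac{1}{-8 - 12 + i \sqrt{6}} \cdot 1 = 1862 + \frac{3}{2} \frac{1}{-20 + i \sqrt{6}} \cdot 1 = 1862 + \frac{3}{2 \left(-20 + i \sqrt{6}\right)}$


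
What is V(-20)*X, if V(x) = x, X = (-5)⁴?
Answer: -12500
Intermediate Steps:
X = 625
V(-20)*X = -20*625 = -12500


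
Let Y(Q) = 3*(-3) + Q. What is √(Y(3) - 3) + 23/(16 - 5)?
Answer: 23/11 + 3*I ≈ 2.0909 + 3.0*I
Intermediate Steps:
Y(Q) = -9 + Q
√(Y(3) - 3) + 23/(16 - 5) = √((-9 + 3) - 3) + 23/(16 - 5) = √(-6 - 3) + 23/11 = √(-9) + (1/11)*23 = 3*I + 23/11 = 23/11 + 3*I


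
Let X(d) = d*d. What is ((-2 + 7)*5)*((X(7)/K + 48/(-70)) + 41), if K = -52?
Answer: 358285/364 ≈ 984.30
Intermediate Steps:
X(d) = d**2
((-2 + 7)*5)*((X(7)/K + 48/(-70)) + 41) = ((-2 + 7)*5)*((7**2/(-52) + 48/(-70)) + 41) = (5*5)*((49*(-1/52) + 48*(-1/70)) + 41) = 25*((-49/52 - 24/35) + 41) = 25*(-2963/1820 + 41) = 25*(71657/1820) = 358285/364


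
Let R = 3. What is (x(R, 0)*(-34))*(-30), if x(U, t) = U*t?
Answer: 0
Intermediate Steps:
(x(R, 0)*(-34))*(-30) = ((3*0)*(-34))*(-30) = (0*(-34))*(-30) = 0*(-30) = 0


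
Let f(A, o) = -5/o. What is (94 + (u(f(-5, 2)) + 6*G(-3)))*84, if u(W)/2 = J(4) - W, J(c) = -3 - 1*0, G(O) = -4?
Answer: 5796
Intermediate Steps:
J(c) = -3 (J(c) = -3 + 0 = -3)
u(W) = -6 - 2*W (u(W) = 2*(-3 - W) = -6 - 2*W)
(94 + (u(f(-5, 2)) + 6*G(-3)))*84 = (94 + ((-6 - (-10)/2) + 6*(-4)))*84 = (94 + ((-6 - (-10)/2) - 24))*84 = (94 + ((-6 - 2*(-5/2)) - 24))*84 = (94 + ((-6 + 5) - 24))*84 = (94 + (-1 - 24))*84 = (94 - 25)*84 = 69*84 = 5796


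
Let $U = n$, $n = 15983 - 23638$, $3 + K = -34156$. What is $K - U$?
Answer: $-26504$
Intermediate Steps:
$K = -34159$ ($K = -3 - 34156 = -34159$)
$n = -7655$
$U = -7655$
$K - U = -34159 - -7655 = -34159 + 7655 = -26504$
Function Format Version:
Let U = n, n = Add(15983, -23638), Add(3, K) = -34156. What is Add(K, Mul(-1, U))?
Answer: -26504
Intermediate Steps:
K = -34159 (K = Add(-3, -34156) = -34159)
n = -7655
U = -7655
Add(K, Mul(-1, U)) = Add(-34159, Mul(-1, -7655)) = Add(-34159, 7655) = -26504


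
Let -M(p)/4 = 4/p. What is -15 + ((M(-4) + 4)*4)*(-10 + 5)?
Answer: -175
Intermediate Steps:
M(p) = -16/p
-15 + ((M(-4) + 4)*4)*(-10 + 5) = -15 + ((-16/(-4) + 4)*4)*(-10 + 5) = -15 + ((-16*(-¼) + 4)*4)*(-5) = -15 + ((4 + 4)*4)*(-5) = -15 + (8*4)*(-5) = -15 + 32*(-5) = -15 - 160 = -175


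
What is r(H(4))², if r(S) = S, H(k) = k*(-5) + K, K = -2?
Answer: 484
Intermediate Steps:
H(k) = -2 - 5*k (H(k) = k*(-5) - 2 = -5*k - 2 = -2 - 5*k)
r(H(4))² = (-2 - 5*4)² = (-2 - 20)² = (-22)² = 484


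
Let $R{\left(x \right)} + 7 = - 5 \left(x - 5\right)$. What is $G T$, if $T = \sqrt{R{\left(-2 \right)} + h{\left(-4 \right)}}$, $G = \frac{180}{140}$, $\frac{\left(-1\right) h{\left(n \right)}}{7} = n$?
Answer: $\frac{18 \sqrt{14}}{7} \approx 9.6214$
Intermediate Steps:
$h{\left(n \right)} = - 7 n$
$G = \frac{9}{7}$ ($G = 180 \cdot \frac{1}{140} = \frac{9}{7} \approx 1.2857$)
$R{\left(x \right)} = 18 - 5 x$ ($R{\left(x \right)} = -7 - 5 \left(x - 5\right) = -7 - 5 \left(-5 + x\right) = -7 - \left(-25 + 5 x\right) = 18 - 5 x$)
$T = 2 \sqrt{14}$ ($T = \sqrt{\left(18 - -10\right) - -28} = \sqrt{\left(18 + 10\right) + 28} = \sqrt{28 + 28} = \sqrt{56} = 2 \sqrt{14} \approx 7.4833$)
$G T = \frac{9 \cdot 2 \sqrt{14}}{7} = \frac{18 \sqrt{14}}{7}$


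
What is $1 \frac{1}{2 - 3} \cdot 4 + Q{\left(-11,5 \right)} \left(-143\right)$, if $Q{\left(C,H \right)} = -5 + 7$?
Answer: $-290$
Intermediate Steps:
$Q{\left(C,H \right)} = 2$
$1 \frac{1}{2 - 3} \cdot 4 + Q{\left(-11,5 \right)} \left(-143\right) = 1 \frac{1}{2 - 3} \cdot 4 + 2 \left(-143\right) = 1 \frac{1}{-1} \cdot 4 - 286 = 1 \left(-1\right) 4 - 286 = \left(-1\right) 4 - 286 = -4 - 286 = -290$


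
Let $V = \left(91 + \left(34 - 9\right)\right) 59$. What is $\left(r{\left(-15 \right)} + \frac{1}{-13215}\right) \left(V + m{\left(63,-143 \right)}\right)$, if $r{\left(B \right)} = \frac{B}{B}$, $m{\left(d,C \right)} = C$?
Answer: $\frac{88547014}{13215} \approx 6700.5$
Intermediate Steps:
$r{\left(B \right)} = 1$
$V = 6844$ ($V = \left(91 + 25\right) 59 = 116 \cdot 59 = 6844$)
$\left(r{\left(-15 \right)} + \frac{1}{-13215}\right) \left(V + m{\left(63,-143 \right)}\right) = \left(1 + \frac{1}{-13215}\right) \left(6844 - 143\right) = \left(1 - \frac{1}{13215}\right) 6701 = \frac{13214}{13215} \cdot 6701 = \frac{88547014}{13215}$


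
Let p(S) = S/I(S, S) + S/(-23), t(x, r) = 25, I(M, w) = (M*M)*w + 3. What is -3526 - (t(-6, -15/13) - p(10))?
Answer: -81927819/23069 ≈ -3551.4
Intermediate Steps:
I(M, w) = 3 + w*M² (I(M, w) = M²*w + 3 = w*M² + 3 = 3 + w*M²)
p(S) = -S/23 + S/(3 + S³) (p(S) = S/(3 + S*S²) + S/(-23) = S/(3 + S³) + S*(-1/23) = S/(3 + S³) - S/23 = -S/23 + S/(3 + S³))
-3526 - (t(-6, -15/13) - p(10)) = -3526 - (25 - 10*(20 - 1*10³)/(23*(3 + 10³))) = -3526 - (25 - 10*(20 - 1*1000)/(23*(3 + 1000))) = -3526 - (25 - 10*(20 - 1000)/(23*1003)) = -3526 - (25 - 10*(-980)/(23*1003)) = -3526 - (25 - 1*(-9800/23069)) = -3526 - (25 + 9800/23069) = -3526 - 1*586525/23069 = -3526 - 586525/23069 = -81927819/23069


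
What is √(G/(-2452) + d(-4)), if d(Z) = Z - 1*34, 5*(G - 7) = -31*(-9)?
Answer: I*√1428884610/6130 ≈ 6.1665*I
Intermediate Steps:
G = 314/5 (G = 7 + (-31*(-9))/5 = 7 + (⅕)*279 = 7 + 279/5 = 314/5 ≈ 62.800)
d(Z) = -34 + Z (d(Z) = Z - 34 = -34 + Z)
√(G/(-2452) + d(-4)) = √((314/5)/(-2452) + (-34 - 4)) = √((314/5)*(-1/2452) - 38) = √(-157/6130 - 38) = √(-233097/6130) = I*√1428884610/6130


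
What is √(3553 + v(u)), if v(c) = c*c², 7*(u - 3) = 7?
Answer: √3617 ≈ 60.141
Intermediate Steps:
u = 4 (u = 3 + (⅐)*7 = 3 + 1 = 4)
v(c) = c³
√(3553 + v(u)) = √(3553 + 4³) = √(3553 + 64) = √3617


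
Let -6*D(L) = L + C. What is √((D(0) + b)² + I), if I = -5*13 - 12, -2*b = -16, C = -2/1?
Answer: 2*I*√17/3 ≈ 2.7487*I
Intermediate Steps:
C = -2 (C = -2*1 = -2)
D(L) = ⅓ - L/6 (D(L) = -(L - 2)/6 = -(-2 + L)/6 = ⅓ - L/6)
b = 8 (b = -½*(-16) = 8)
I = -77 (I = -65 - 12 = -77)
√((D(0) + b)² + I) = √(((⅓ - ⅙*0) + 8)² - 77) = √(((⅓ + 0) + 8)² - 77) = √((⅓ + 8)² - 77) = √((25/3)² - 77) = √(625/9 - 77) = √(-68/9) = 2*I*√17/3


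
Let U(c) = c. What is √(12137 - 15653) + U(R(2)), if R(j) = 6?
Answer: 6 + 2*I*√879 ≈ 6.0 + 59.296*I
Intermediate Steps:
√(12137 - 15653) + U(R(2)) = √(12137 - 15653) + 6 = √(-3516) + 6 = 2*I*√879 + 6 = 6 + 2*I*√879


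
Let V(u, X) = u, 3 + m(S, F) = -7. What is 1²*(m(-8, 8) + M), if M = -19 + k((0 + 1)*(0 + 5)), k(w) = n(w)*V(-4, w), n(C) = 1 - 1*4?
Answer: -17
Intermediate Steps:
m(S, F) = -10 (m(S, F) = -3 - 7 = -10)
n(C) = -3 (n(C) = 1 - 4 = -3)
k(w) = 12 (k(w) = -3*(-4) = 12)
M = -7 (M = -19 + 12 = -7)
1²*(m(-8, 8) + M) = 1²*(-10 - 7) = 1*(-17) = -17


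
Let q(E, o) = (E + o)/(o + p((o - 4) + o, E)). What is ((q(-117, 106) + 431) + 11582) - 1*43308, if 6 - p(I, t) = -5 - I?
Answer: -10170886/325 ≈ -31295.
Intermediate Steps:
p(I, t) = 11 + I (p(I, t) = 6 - (-5 - I) = 6 + (5 + I) = 11 + I)
q(E, o) = (E + o)/(7 + 3*o) (q(E, o) = (E + o)/(o + (11 + ((o - 4) + o))) = (E + o)/(o + (11 + ((-4 + o) + o))) = (E + o)/(o + (11 + (-4 + 2*o))) = (E + o)/(o + (7 + 2*o)) = (E + o)/(7 + 3*o))
((q(-117, 106) + 431) + 11582) - 1*43308 = (((-117 + 106)/(7 + 3*106) + 431) + 11582) - 1*43308 = ((-11/(7 + 318) + 431) + 11582) - 43308 = ((-11/325 + 431) + 11582) - 43308 = (140064/325 + 11582) - 43308 = 3904214/325 - 43308 = -10170886/325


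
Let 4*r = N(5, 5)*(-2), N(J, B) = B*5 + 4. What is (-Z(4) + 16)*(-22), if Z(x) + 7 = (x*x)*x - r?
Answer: 1221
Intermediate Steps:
N(J, B) = 4 + 5*B (N(J, B) = 5*B + 4 = 4 + 5*B)
r = -29/2 (r = ((4 + 5*5)*(-2))/4 = ((4 + 25)*(-2))/4 = (29*(-2))/4 = (1/4)*(-58) = -29/2 ≈ -14.500)
Z(x) = 15/2 + x**3 (Z(x) = -7 + ((x*x)*x - 1*(-29/2)) = -7 + (x**2*x + 29/2) = -7 + (x**3 + 29/2) = -7 + (29/2 + x**3) = 15/2 + x**3)
(-Z(4) + 16)*(-22) = (-(15/2 + 4**3) + 16)*(-22) = (-(15/2 + 64) + 16)*(-22) = (-1*143/2 + 16)*(-22) = (-143/2 + 16)*(-22) = -111/2*(-22) = 1221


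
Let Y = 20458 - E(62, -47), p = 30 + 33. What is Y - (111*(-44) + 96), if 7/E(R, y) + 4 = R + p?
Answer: 3054759/121 ≈ 25246.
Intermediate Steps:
p = 63
E(R, y) = 7/(59 + R) (E(R, y) = 7/(-4 + (R + 63)) = 7/(-4 + (63 + R)) = 7/(59 + R))
Y = 2475411/121 (Y = 20458 - 7/(59 + 62) = 20458 - 7/121 = 2475411/121 ≈ 20458.)
Y - (111*(-44) + 96) = 2475411/121 - (111*(-44) + 96) = 2475411/121 - (-4884 + 96) = 2475411/121 - 1*(-4788) = 2475411/121 + 4788 = 3054759/121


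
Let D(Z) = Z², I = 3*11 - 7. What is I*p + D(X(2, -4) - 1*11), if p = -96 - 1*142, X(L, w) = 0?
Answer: -6067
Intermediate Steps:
I = 26 (I = 33 - 7 = 26)
p = -238 (p = -96 - 142 = -238)
I*p + D(X(2, -4) - 1*11) = 26*(-238) + (0 - 1*11)² = -6188 + (0 - 11)² = -6188 + (-11)² = -6188 + 121 = -6067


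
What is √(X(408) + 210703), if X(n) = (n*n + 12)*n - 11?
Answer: 10*√681329 ≈ 8254.3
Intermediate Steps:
X(n) = -11 + n*(12 + n²) (X(n) = (n² + 12)*n - 11 = (12 + n²)*n - 11 = n*(12 + n²) - 11 = -11 + n*(12 + n²))
√(X(408) + 210703) = √((-11 + 408³ + 12*408) + 210703) = √((-11 + 67917312 + 4896) + 210703) = √(67922197 + 210703) = √68132900 = 10*√681329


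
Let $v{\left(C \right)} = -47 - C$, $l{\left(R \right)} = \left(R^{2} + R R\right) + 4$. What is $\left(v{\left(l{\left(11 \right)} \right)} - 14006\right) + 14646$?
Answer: $347$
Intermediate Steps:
$l{\left(R \right)} = 4 + 2 R^{2}$ ($l{\left(R \right)} = \left(R^{2} + R^{2}\right) + 4 = 2 R^{2} + 4 = 4 + 2 R^{2}$)
$\left(v{\left(l{\left(11 \right)} \right)} - 14006\right) + 14646 = \left(\left(-47 - \left(4 + 2 \cdot 11^{2}\right)\right) - 14006\right) + 14646 = \left(\left(-47 - \left(4 + 2 \cdot 121\right)\right) - 14006\right) + 14646 = \left(\left(-47 - \left(4 + 242\right)\right) - 14006\right) + 14646 = \left(\left(-47 - 246\right) - 14006\right) + 14646 = \left(-293 - 14006\right) + 14646 = -14299 + 14646 = 347$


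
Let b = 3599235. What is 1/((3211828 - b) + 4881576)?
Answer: 1/4494169 ≈ 2.2251e-7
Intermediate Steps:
1/((3211828 - b) + 4881576) = 1/((3211828 - 1*3599235) + 4881576) = 1/((3211828 - 3599235) + 4881576) = 1/(-387407 + 4881576) = 1/4494169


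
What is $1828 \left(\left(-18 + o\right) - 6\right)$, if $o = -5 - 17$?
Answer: $-84088$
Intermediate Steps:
$o = -22$
$1828 \left(\left(-18 + o\right) - 6\right) = 1828 \left(\left(-18 - 22\right) - 6\right) = 1828 \left(-40 - 6\right) = 1828 \left(-46\right) = -84088$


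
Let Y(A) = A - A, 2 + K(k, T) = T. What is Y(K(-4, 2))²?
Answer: 0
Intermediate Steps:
K(k, T) = -2 + T
Y(A) = 0
Y(K(-4, 2))² = 0² = 0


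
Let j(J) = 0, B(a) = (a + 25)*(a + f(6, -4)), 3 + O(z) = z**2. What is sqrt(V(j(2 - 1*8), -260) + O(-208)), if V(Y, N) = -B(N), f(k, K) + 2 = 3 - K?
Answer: 2*I*sqrt(4166) ≈ 129.09*I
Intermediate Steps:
f(k, K) = 1 - K (f(k, K) = -2 + (3 - K) = 1 - K)
O(z) = -3 + z**2
B(a) = (5 + a)*(25 + a) (B(a) = (a + 25)*(a + (1 - 1*(-4))) = (25 + a)*(a + (1 + 4)) = (25 + a)*(a + 5) = (25 + a)*(5 + a) = (5 + a)*(25 + a))
V(Y, N) = -125 - N**2 - 30*N (V(Y, N) = -(125 + N**2 + 30*N) = -125 - N**2 - 30*N)
sqrt(V(j(2 - 1*8), -260) + O(-208)) = sqrt((-125 - 1*(-260)**2 - 30*(-260)) + (-3 + (-208)**2)) = sqrt((-125 - 1*67600 + 7800) + (-3 + 43264)) = sqrt((-125 - 67600 + 7800) + 43261) = sqrt(-59925 + 43261) = sqrt(-16664) = 2*I*sqrt(4166)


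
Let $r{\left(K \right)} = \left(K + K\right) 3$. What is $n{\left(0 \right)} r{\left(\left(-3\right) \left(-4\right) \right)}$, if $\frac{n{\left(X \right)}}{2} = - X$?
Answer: $0$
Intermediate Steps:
$r{\left(K \right)} = 6 K$ ($r{\left(K \right)} = 2 K 3 = 6 K$)
$n{\left(X \right)} = - 2 X$ ($n{\left(X \right)} = 2 \left(- X\right) = - 2 X$)
$n{\left(0 \right)} r{\left(\left(-3\right) \left(-4\right) \right)} = \left(-2\right) 0 \cdot 6 \left(\left(-3\right) \left(-4\right)\right) = 0 \cdot 6 \cdot 12 = 0 \cdot 72 = 0$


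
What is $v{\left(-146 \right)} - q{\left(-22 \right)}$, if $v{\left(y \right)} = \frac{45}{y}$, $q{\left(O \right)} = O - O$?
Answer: $- \frac{45}{146} \approx -0.30822$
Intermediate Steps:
$q{\left(O \right)} = 0$
$v{\left(-146 \right)} - q{\left(-22 \right)} = \frac{45}{-146} - 0 = 45 \left(- \frac{1}{146}\right) + 0 = - \frac{45}{146} + 0 = - \frac{45}{146}$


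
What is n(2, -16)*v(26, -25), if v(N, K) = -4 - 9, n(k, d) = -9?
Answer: 117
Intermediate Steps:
v(N, K) = -13
n(2, -16)*v(26, -25) = -9*(-13) = 117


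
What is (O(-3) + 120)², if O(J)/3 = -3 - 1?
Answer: 11664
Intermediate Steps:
O(J) = -12 (O(J) = 3*(-3 - 1) = 3*(-4) = -12)
(O(-3) + 120)² = (-12 + 120)² = 108² = 11664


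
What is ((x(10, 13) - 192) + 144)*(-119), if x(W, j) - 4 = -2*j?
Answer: 8330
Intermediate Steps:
x(W, j) = 4 - 2*j
((x(10, 13) - 192) + 144)*(-119) = (((4 - 2*13) - 192) + 144)*(-119) = (((4 - 26) - 192) + 144)*(-119) = ((-22 - 192) + 144)*(-119) = (-214 + 144)*(-119) = -70*(-119) = 8330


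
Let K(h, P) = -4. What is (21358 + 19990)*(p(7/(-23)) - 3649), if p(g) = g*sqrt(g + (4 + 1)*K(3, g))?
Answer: -150878852 - 289436*I*sqrt(10741)/529 ≈ -1.5088e+8 - 56705.0*I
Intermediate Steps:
p(g) = g*sqrt(-20 + g) (p(g) = g*sqrt(g + (4 + 1)*(-4)) = g*sqrt(g + 5*(-4)) = g*sqrt(g - 20) = g*sqrt(-20 + g))
(21358 + 19990)*(p(7/(-23)) - 3649) = (21358 + 19990)*((7/(-23))*sqrt(-20 + 7/(-23)) - 3649) = 41348*((-1/23*7)*sqrt(-20 - 1/23*7) - 3649) = 41348*(-7*sqrt(-20 - 7/23)/23 - 3649) = 41348*(-7*I*sqrt(10741)/529 - 3649) = 41348*(-3649 - 7*I*sqrt(10741)/529) = -150878852 - 289436*I*sqrt(10741)/529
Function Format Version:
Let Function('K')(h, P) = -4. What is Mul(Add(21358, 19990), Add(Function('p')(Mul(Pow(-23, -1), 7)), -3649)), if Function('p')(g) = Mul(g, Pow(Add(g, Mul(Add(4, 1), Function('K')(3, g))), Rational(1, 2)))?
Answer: Add(-150878852, Mul(Rational(-289436, 529), I, Pow(10741, Rational(1, 2)))) ≈ Add(-1.5088e+8, Mul(-56705., I))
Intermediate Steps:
Function('p')(g) = Mul(g, Pow(Add(-20, g), Rational(1, 2))) (Function('p')(g) = Mul(g, Pow(Add(g, Mul(Add(4, 1), -4)), Rational(1, 2))) = Mul(g, Pow(Add(g, Mul(5, -4)), Rational(1, 2))) = Mul(g, Pow(Add(g, -20), Rational(1, 2))) = Mul(g, Pow(Add(-20, g), Rational(1, 2))))
Mul(Add(21358, 19990), Add(Function('p')(Mul(Pow(-23, -1), 7)), -3649)) = Mul(Add(21358, 19990), Add(Mul(Mul(Pow(-23, -1), 7), Pow(Add(-20, Mul(Pow(-23, -1), 7)), Rational(1, 2))), -3649)) = Mul(41348, Add(Mul(Mul(Rational(-1, 23), 7), Pow(Add(-20, Mul(Rational(-1, 23), 7)), Rational(1, 2))), -3649)) = Mul(41348, Add(Mul(Rational(-7, 23), Pow(Add(-20, Rational(-7, 23)), Rational(1, 2))), -3649)) = Mul(41348, Add(Mul(Rational(-7, 23), Pow(Rational(-467, 23), Rational(1, 2))), -3649)) = Mul(41348, Add(Mul(Rational(-7, 23), Mul(Rational(1, 23), I, Pow(10741, Rational(1, 2)))), -3649)) = Mul(41348, Add(Mul(Rational(-7, 529), I, Pow(10741, Rational(1, 2))), -3649)) = Mul(41348, Add(-3649, Mul(Rational(-7, 529), I, Pow(10741, Rational(1, 2))))) = Add(-150878852, Mul(Rational(-289436, 529), I, Pow(10741, Rational(1, 2))))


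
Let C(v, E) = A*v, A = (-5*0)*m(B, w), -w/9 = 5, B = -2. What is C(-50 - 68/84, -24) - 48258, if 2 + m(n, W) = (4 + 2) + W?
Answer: -48258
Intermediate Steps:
w = -45 (w = -9*5 = -45)
m(n, W) = 4 + W (m(n, W) = -2 + ((4 + 2) + W) = -2 + (6 + W) = 4 + W)
A = 0 (A = (-5*0)*(4 - 45) = 0*(-41) = 0)
C(v, E) = 0 (C(v, E) = 0*v = 0)
C(-50 - 68/84, -24) - 48258 = 0 - 48258 = -48258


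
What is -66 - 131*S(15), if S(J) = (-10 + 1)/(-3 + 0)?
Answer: -459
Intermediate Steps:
S(J) = 3 (S(J) = -9/(-3) = -9*(-1/3) = 3)
-66 - 131*S(15) = -66 - 131*3 = -66 - 393 = -459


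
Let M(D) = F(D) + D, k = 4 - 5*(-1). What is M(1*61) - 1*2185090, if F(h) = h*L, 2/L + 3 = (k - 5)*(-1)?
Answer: -15295325/7 ≈ -2.1850e+6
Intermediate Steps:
k = 9 (k = 4 + 5 = 9)
L = -2/7 (L = 2/(-3 + (9 - 5)*(-1)) = 2/(-3 + 4*(-1)) = 2/(-3 - 4) = 2/(-7) = 2*(-⅐) = -2/7 ≈ -0.28571)
F(h) = -2*h/7 (F(h) = h*(-2/7) = -2*h/7)
M(D) = 5*D/7 (M(D) = -2*D/7 + D = 5*D/7)
M(1*61) - 1*2185090 = 5*(1*61)/7 - 1*2185090 = (5/7)*61 - 2185090 = 305/7 - 2185090 = -15295325/7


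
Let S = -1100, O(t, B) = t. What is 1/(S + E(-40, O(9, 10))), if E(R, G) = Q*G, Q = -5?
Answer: -1/1145 ≈ -0.00087336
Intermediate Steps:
E(R, G) = -5*G
1/(S + E(-40, O(9, 10))) = 1/(-1100 - 5*9) = 1/(-1100 - 45) = 1/(-1145) = -1/1145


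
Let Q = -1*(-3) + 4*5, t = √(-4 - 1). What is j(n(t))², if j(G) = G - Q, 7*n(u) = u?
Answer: (161 - I*√5)²/49 ≈ 528.9 - 14.694*I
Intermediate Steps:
t = I*√5 (t = √(-5) = I*√5 ≈ 2.2361*I)
n(u) = u/7
Q = 23 (Q = 3 + 20 = 23)
j(G) = -23 + G (j(G) = G - 1*23 = G - 23 = -23 + G)
j(n(t))² = (-23 + (I*√5)/7)² = (-23 + I*√5/7)²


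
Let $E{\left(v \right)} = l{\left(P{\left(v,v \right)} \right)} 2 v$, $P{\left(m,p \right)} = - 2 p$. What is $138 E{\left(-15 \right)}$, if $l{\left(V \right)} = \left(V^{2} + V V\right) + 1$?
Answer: $-7456140$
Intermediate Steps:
$l{\left(V \right)} = 1 + 2 V^{2}$ ($l{\left(V \right)} = \left(V^{2} + V^{2}\right) + 1 = 2 V^{2} + 1 = 1 + 2 V^{2}$)
$E{\left(v \right)} = v \left(2 + 16 v^{2}\right)$ ($E{\left(v \right)} = \left(1 + 2 \left(- 2 v\right)^{2}\right) 2 v = \left(1 + 2 \cdot 4 v^{2}\right) 2 v = \left(1 + 8 v^{2}\right) 2 v = \left(2 + 16 v^{2}\right) v = v \left(2 + 16 v^{2}\right)$)
$138 E{\left(-15 \right)} = 138 \left(2 \left(-15\right) + 16 \left(-15\right)^{3}\right) = 138 \left(-30 + 16 \left(-3375\right)\right) = 138 \left(-30 - 54000\right) = 138 \left(-54030\right) = -7456140$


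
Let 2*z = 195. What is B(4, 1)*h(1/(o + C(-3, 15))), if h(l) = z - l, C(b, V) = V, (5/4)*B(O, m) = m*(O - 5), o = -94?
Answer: -30814/395 ≈ -78.010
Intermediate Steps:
B(O, m) = 4*m*(-5 + O)/5 (B(O, m) = 4*(m*(O - 5))/5 = 4*(m*(-5 + O))/5 = 4*m*(-5 + O)/5)
z = 195/2 (z = (1/2)*195 = 195/2 ≈ 97.500)
h(l) = 195/2 - l
B(4, 1)*h(1/(o + C(-3, 15))) = ((4/5)*1*(-5 + 4))*(195/2 - 1/(-94 + 15)) = ((4/5)*1*(-1))*(195/2 - 1/(-79)) = -4*(195/2 - 1*(-1/79))/5 = -4*(195/2 + 1/79)/5 = -4/5*15407/158 = -30814/395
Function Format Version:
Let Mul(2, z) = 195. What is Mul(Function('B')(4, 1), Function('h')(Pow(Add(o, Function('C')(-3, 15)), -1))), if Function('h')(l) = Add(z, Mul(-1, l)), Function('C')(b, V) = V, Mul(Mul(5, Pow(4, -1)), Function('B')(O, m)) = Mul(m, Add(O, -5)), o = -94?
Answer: Rational(-30814, 395) ≈ -78.010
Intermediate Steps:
Function('B')(O, m) = Mul(Rational(4, 5), m, Add(-5, O)) (Function('B')(O, m) = Mul(Rational(4, 5), Mul(m, Add(O, -5))) = Mul(Rational(4, 5), Mul(m, Add(-5, O))) = Mul(Rational(4, 5), m, Add(-5, O)))
z = Rational(195, 2) (z = Mul(Rational(1, 2), 195) = Rational(195, 2) ≈ 97.500)
Function('h')(l) = Add(Rational(195, 2), Mul(-1, l))
Mul(Function('B')(4, 1), Function('h')(Pow(Add(o, Function('C')(-3, 15)), -1))) = Mul(Mul(Rational(4, 5), 1, Add(-5, 4)), Add(Rational(195, 2), Mul(-1, Pow(Add(-94, 15), -1)))) = Mul(Mul(Rational(4, 5), 1, -1), Add(Rational(195, 2), Mul(-1, Pow(-79, -1)))) = Mul(Rational(-4, 5), Add(Rational(195, 2), Mul(-1, Rational(-1, 79)))) = Mul(Rational(-4, 5), Add(Rational(195, 2), Rational(1, 79))) = Mul(Rational(-4, 5), Rational(15407, 158)) = Rational(-30814, 395)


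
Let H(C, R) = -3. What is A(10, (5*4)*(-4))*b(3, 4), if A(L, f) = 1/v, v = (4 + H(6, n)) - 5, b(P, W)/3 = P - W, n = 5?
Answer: ¾ ≈ 0.75000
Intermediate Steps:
b(P, W) = -3*W + 3*P (b(P, W) = 3*(P - W) = -3*W + 3*P)
v = -4 (v = (4 - 3) - 5 = 1 - 5 = -4)
A(L, f) = -¼ (A(L, f) = 1/(-4) = -¼)
A(10, (5*4)*(-4))*b(3, 4) = -(-3*4 + 3*3)/4 = -(-12 + 9)/4 = -¼*(-3) = ¾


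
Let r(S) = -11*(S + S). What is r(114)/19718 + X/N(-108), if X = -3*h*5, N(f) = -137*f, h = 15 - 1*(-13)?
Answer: -1891247/12156147 ≈ -0.15558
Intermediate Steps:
h = 28 (h = 15 + 13 = 28)
r(S) = -22*S
X = -420 (X = -3*28*5 = -84*5 = -420)
r(114)/19718 + X/N(-108) = -22*114/19718 - 420/((-137*(-108))) = -2508*1/19718 - 420/14796 = -1254/9859 - 420*1/14796 = -1254/9859 - 35/1233 = -1891247/12156147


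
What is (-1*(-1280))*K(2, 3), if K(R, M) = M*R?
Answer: 7680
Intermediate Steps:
(-1*(-1280))*K(2, 3) = (-1*(-1280))*(3*2) = 1280*6 = 7680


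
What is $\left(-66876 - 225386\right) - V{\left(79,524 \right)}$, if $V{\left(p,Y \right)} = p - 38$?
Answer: $-292303$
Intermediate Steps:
$V{\left(p,Y \right)} = -38 + p$
$\left(-66876 - 225386\right) - V{\left(79,524 \right)} = \left(-66876 - 225386\right) - \left(-38 + 79\right) = \left(-66876 - 225386\right) - 41 = -292262 - 41 = -292303$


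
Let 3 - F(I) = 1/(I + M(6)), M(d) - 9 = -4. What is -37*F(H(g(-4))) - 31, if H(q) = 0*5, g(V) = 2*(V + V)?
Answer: -673/5 ≈ -134.60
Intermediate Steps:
g(V) = 4*V (g(V) = 2*(2*V) = 4*V)
M(d) = 5 (M(d) = 9 - 4 = 5)
H(q) = 0
F(I) = 3 - 1/(5 + I) (F(I) = 3 - 1/(I + 5) = 3 - 1/(5 + I))
-37*F(H(g(-4))) - 31 = -37*(14 + 3*0)/(5 + 0) - 31 = -37*(14 + 0)/5 - 31 = -37*14/5 - 31 = -518/5 - 31 = -673/5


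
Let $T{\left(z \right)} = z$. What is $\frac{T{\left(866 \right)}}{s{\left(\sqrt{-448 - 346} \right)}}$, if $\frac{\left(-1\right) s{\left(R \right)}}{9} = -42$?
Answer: $\frac{433}{189} \approx 2.291$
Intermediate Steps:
$s{\left(R \right)} = 378$ ($s{\left(R \right)} = \left(-9\right) \left(-42\right) = 378$)
$\frac{T{\left(866 \right)}}{s{\left(\sqrt{-448 - 346} \right)}} = \frac{866}{378} = 866 \cdot \frac{1}{378} = \frac{433}{189}$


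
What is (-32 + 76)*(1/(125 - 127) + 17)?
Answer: 726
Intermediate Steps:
(-32 + 76)*(1/(125 - 127) + 17) = 44*(1/(-2) + 17) = 44*(-½ + 17) = 44*(33/2) = 726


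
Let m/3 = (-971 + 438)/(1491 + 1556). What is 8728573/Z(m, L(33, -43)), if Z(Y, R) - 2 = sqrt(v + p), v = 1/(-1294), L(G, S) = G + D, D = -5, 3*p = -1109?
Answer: 67768640772/1450577 - 8728573*I*sqrt(5570860218)/1450577 ≈ 46718.0 - 4.4912e+5*I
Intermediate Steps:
p = -1109/3 (p = (1/3)*(-1109) = -1109/3 ≈ -369.67)
m = -1599/3047 (m = 3*((-971 + 438)/(1491 + 1556)) = 3*(-533/3047) = -1599/3047 ≈ -0.52478)
L(G, S) = -5 + G (L(G, S) = G - 5 = -5 + G)
v = -1/1294 ≈ -0.00077280
Z(Y, R) = 2 + I*sqrt(5570860218)/3882 (Z(Y, R) = 2 + sqrt(-1/1294 - 1109/3) = 2 + sqrt(-1435049/3882) = 2 + I*sqrt(5570860218)/3882)
8728573/Z(m, L(33, -43)) = 8728573/(2 + I*sqrt(5570860218)/3882)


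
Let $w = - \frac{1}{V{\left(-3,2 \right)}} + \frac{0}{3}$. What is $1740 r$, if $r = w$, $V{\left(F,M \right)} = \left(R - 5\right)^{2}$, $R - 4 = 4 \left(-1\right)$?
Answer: $- \frac{348}{5} \approx -69.6$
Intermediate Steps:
$R = 0$ ($R = 4 + 4 \left(-1\right) = 4 - 4 = 0$)
$V{\left(F,M \right)} = 25$ ($V{\left(F,M \right)} = \left(0 - 5\right)^{2} = \left(-5\right)^{2} = 25$)
$w = - \frac{1}{25}$ ($w = - \frac{1}{25} + \frac{0}{3} = \left(-1\right) \frac{1}{25} + 0 \cdot \frac{1}{3} = - \frac{1}{25} + 0 = - \frac{1}{25} \approx -0.04$)
$r = - \frac{1}{25} \approx -0.04$
$1740 r = 1740 \left(- \frac{1}{25}\right) = - \frac{348}{5}$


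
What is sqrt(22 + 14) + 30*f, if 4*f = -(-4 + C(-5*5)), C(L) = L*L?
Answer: -9303/2 ≈ -4651.5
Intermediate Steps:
C(L) = L**2
f = -621/4 (f = (-(-4 + (-5*5)**2))/4 = (-(-4 + (-25)**2))/4 = (-(-4 + 625))/4 = (-1*621)/4 = (1/4)*(-621) = -621/4 ≈ -155.25)
sqrt(22 + 14) + 30*f = sqrt(22 + 14) + 30*(-621/4) = sqrt(36) - 9315/2 = 6 - 9315/2 = -9303/2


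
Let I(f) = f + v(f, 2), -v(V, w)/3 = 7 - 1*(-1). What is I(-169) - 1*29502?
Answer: -29695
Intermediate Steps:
v(V, w) = -24 (v(V, w) = -3*(7 - 1*(-1)) = -3*(7 + 1) = -3*8 = -24)
I(f) = -24 + f (I(f) = f - 24 = -24 + f)
I(-169) - 1*29502 = (-24 - 169) - 1*29502 = -193 - 29502 = -29695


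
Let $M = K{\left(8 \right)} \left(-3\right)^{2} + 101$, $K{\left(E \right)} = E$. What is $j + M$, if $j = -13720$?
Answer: $-13547$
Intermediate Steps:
$M = 173$ ($M = 8 \left(-3\right)^{2} + 101 = 8 \cdot 9 + 101 = 72 + 101 = 173$)
$j + M = -13720 + 173 = -13547$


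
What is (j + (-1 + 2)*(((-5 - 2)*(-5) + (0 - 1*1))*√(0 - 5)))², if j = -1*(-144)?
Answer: 14956 + 9792*I*√5 ≈ 14956.0 + 21896.0*I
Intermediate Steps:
j = 144
(j + (-1 + 2)*(((-5 - 2)*(-5) + (0 - 1*1))*√(0 - 5)))² = (144 + (-1 + 2)*(((-5 - 2)*(-5) + (0 - 1*1))*√(0 - 5)))² = (144 + 1*((-7*(-5) + (0 - 1))*√(-5)))² = (144 + 1*((35 - 1)*(I*√5)))² = (144 + 1*(34*(I*√5)))² = (144 + 1*(34*I*√5))² = (144 + 34*I*√5)²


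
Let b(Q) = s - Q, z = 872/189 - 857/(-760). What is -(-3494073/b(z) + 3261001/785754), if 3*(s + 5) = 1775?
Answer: 394088899612701773/65566540851678 ≈ 6010.5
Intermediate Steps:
s = 1760/3 (s = -5 + (1/3)*1775 = -5 + 1775/3 = 1760/3 ≈ 586.67)
z = 824693/143640 (z = 872*(1/189) - 857*(-1/760) = 872/189 + 857/760 = 824693/143640 ≈ 5.7414)
b(Q) = 1760/3 - Q
-(-3494073/b(z) + 3261001/785754) = -(-3494073/(1760/3 - 1*824693/143640) + 3261001/785754) = -(-3494073/(1760/3 - 824693/143640) + 3261001*(1/785754)) = -(-3494073/83444107/143640 + 3261001/785754) = -(-3494073*143640/83444107 + 3261001/785754) = -(-501888645720/83444107 + 3261001/785754) = -1*(-394088899612701773/65566540851678) = 394088899612701773/65566540851678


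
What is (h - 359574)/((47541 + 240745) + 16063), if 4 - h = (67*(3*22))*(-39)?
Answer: -187112/304349 ≈ -0.61479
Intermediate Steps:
h = 172462 (h = 4 - 67*(3*22)*(-39) = 4 - 67*66*(-39) = 4 - 4422*(-39) = 4 - 1*(-172458) = 4 + 172458 = 172462)
(h - 359574)/((47541 + 240745) + 16063) = (172462 - 359574)/((47541 + 240745) + 16063) = -187112/(288286 + 16063) = -187112/304349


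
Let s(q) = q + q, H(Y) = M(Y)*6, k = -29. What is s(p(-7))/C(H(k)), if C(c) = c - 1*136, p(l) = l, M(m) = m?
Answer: 7/155 ≈ 0.045161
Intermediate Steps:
H(Y) = 6*Y (H(Y) = Y*6 = 6*Y)
s(q) = 2*q
C(c) = -136 + c (C(c) = c - 136 = -136 + c)
s(p(-7))/C(H(k)) = (2*(-7))/(-136 + 6*(-29)) = -14/(-136 - 174) = -14/(-310) = -14*(-1/310) = 7/155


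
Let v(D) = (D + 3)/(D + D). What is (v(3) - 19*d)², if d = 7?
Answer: 17424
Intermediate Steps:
v(D) = (3 + D)/(2*D) (v(D) = (3 + D)/((2*D)) = (1/(2*D))*(3 + D) = (3 + D)/(2*D))
(v(3) - 19*d)² = ((½)*(3 + 3)/3 - 19*7)² = ((½)*(⅓)*6 - 133)² = (1 - 133)² = (-132)² = 17424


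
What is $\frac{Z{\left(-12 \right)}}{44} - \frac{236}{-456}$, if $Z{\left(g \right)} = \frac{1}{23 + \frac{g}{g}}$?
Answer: $\frac{10403}{20064} \approx 0.51849$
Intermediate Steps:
$Z{\left(g \right)} = \frac{1}{24}$ ($Z{\left(g \right)} = \frac{1}{23 + 1} = \frac{1}{24}$)
$\frac{Z{\left(-12 \right)}}{44} - \frac{236}{-456} = \frac{1}{24 \cdot 44} - \frac{236}{-456} = \frac{1}{24} \cdot \frac{1}{44} - - \frac{59}{114} = \frac{1}{1056} + \frac{59}{114} = \frac{10403}{20064}$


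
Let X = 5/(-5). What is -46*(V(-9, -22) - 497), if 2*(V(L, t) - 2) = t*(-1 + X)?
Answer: 21758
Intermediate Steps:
X = -1 (X = 5*(-1/5) = -1)
V(L, t) = 2 - t (V(L, t) = 2 + (t*(-1 - 1))/2 = 2 + (t*(-2))/2 = 2 + (-2*t)/2 = 2 - t)
-46*(V(-9, -22) - 497) = -46*((2 - 1*(-22)) - 497) = -46*((2 + 22) - 497) = -46*(24 - 497) = -46*(-473) = 21758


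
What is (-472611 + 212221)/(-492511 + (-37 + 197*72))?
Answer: 130195/239182 ≈ 0.54433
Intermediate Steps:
(-472611 + 212221)/(-492511 + (-37 + 197*72)) = -260390/(-492511 + (-37 + 14184)) = -260390/(-492511 + 14147) = -260390/(-478364) = -260390*(-1/478364) = 130195/239182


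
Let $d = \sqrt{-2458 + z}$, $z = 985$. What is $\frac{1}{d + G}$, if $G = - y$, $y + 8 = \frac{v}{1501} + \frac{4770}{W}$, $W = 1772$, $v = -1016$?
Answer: $\frac{10585066700794}{2668494760688749} - \frac{1768596772996 i \sqrt{1473}}{2668494760688749} \approx 0.0039667 - 0.025437 i$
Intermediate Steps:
$y = - \frac{7959379}{1329886}$ ($y = -8 + \left(- \frac{1016}{1501} + \frac{4770}{1772}\right) = -8 + \left(\left(-1016\right) \frac{1}{1501} + 4770 \cdot \frac{1}{1772}\right) = -8 + \left(- \frac{1016}{1501} + \frac{2385}{886}\right) = -8 + \frac{2679709}{1329886} = - \frac{7959379}{1329886} \approx -5.985$)
$G = \frac{7959379}{1329886}$ ($G = \left(-1\right) \left(- \frac{7959379}{1329886}\right) = \frac{7959379}{1329886} \approx 5.985$)
$d = i \sqrt{1473}$ ($d = \sqrt{-2458 + 985} = \sqrt{-1473} = i \sqrt{1473} \approx 38.38 i$)
$\frac{1}{d + G} = \frac{1}{i \sqrt{1473} + \frac{7959379}{1329886}} = \frac{1}{\frac{7959379}{1329886} + i \sqrt{1473}}$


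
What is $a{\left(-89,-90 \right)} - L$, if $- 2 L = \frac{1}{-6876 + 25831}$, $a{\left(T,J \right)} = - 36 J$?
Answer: $\frac{122828401}{37910} \approx 3240.0$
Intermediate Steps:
$L = - \frac{1}{37910}$ ($L = - \frac{1}{2 \left(-6876 + 25831\right)} = - \frac{1}{2 \cdot 18955} = \left(- \frac{1}{2}\right) \frac{1}{18955} = - \frac{1}{37910} \approx -2.6378 \cdot 10^{-5}$)
$a{\left(-89,-90 \right)} - L = \left(-36\right) \left(-90\right) - - \frac{1}{37910} = 3240 + \frac{1}{37910} = \frac{122828401}{37910}$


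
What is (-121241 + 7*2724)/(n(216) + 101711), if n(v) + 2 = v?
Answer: -102173/101925 ≈ -1.0024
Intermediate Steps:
n(v) = -2 + v
(-121241 + 7*2724)/(n(216) + 101711) = (-121241 + 7*2724)/((-2 + 216) + 101711) = (-121241 + 19068)/(214 + 101711) = -102173/101925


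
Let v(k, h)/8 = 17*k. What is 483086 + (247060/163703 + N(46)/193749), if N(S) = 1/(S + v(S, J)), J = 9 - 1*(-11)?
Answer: 96560679942134426267/199882377631194 ≈ 4.8309e+5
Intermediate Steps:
J = 20 (J = 9 + 11 = 20)
v(k, h) = 136*k (v(k, h) = 8*(17*k) = 136*k)
N(S) = 1/(137*S) (N(S) = 1/(S + 136*S) = 1/(137*S))
483086 + (247060/163703 + N(46)/193749) = 483086 + (247060/163703 + ((1/137)/46)/193749) = 483086 + (247060*(1/163703) + ((1/137)*(1/46))*(1/193749)) = 483086 + (247060/163703 + (1/6302)*(1/193749)) = 483086 + (247060/163703 + 1/1221006198) = 483086 + 301661791441583/199882377631194 = 96560679942134426267/199882377631194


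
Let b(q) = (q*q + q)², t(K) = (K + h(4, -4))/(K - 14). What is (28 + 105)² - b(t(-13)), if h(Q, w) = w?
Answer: 9400100345/531441 ≈ 17688.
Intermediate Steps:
t(K) = (-4 + K)/(-14 + K) (t(K) = (K - 4)/(K - 14) = (-4 + K)/(-14 + K))
b(q) = (q + q²)² (b(q) = (q² + q)² = (q + q²)²)
(28 + 105)² - b(t(-13)) = (28 + 105)² - ((-4 - 13)/(-14 - 13))²*(1 + (-4 - 13)/(-14 - 13))² = 133² - (-17/(-27))²*(1 - 17/(-27))² = 17689 - (-1/27*(-17))²*(1 - 1/27*(-17))² = 17689 - (17/27)²*(1 + 17/27)² = 17689 - 289*(44/27)²/729 = 17689 - 289*1936/(729*729) = 17689 - 1*559504/531441 = 17689 - 559504/531441 = 9400100345/531441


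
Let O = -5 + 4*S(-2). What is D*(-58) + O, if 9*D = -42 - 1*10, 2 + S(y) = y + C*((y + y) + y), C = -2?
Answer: 3259/9 ≈ 362.11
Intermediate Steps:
S(y) = -2 - 5*y (S(y) = -2 + (y - 2*((y + y) + y)) = -2 + (y - 2*(2*y + y)) = -2 + (y - 6*y) = -2 - 5*y)
O = 27 (O = -5 + 4*(-2 - 5*(-2)) = -5 + 4*(-2 + 10) = -5 + 4*8 = -5 + 32 = 27)
D = -52/9 (D = (-42 - 1*10)/9 = (-42 - 10)/9 = (⅑)*(-52) = -52/9 ≈ -5.7778)
D*(-58) + O = -52/9*(-58) + 27 = 3016/9 + 27 = 3259/9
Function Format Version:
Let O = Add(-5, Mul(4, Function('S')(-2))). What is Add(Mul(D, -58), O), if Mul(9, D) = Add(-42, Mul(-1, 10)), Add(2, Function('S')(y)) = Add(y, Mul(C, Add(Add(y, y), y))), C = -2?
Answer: Rational(3259, 9) ≈ 362.11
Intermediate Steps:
Function('S')(y) = Add(-2, Mul(-5, y)) (Function('S')(y) = Add(-2, Add(y, Mul(-2, Add(Add(y, y), y)))) = Add(-2, Add(y, Mul(-2, Add(Mul(2, y), y)))) = Add(-2, Add(y, Mul(-2, Mul(3, y)))) = Add(-2, Add(y, Mul(-6, y))) = Add(-2, Mul(-5, y)))
O = 27 (O = Add(-5, Mul(4, Add(-2, Mul(-5, -2)))) = Add(-5, Mul(4, Add(-2, 10))) = Add(-5, Mul(4, 8)) = Add(-5, 32) = 27)
D = Rational(-52, 9) (D = Mul(Rational(1, 9), Add(-42, Mul(-1, 10))) = Mul(Rational(1, 9), Add(-42, -10)) = Mul(Rational(1, 9), -52) = Rational(-52, 9) ≈ -5.7778)
Add(Mul(D, -58), O) = Add(Mul(Rational(-52, 9), -58), 27) = Add(Rational(3016, 9), 27) = Rational(3259, 9)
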